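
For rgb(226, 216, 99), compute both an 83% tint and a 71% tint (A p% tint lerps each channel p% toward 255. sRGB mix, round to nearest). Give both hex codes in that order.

#FAF8E4, #F7F4D2

83% tint:
  R: 226 + 0.83×(255−226) = 226 + 24.07 = 250.07 → 250
  G: 216 + 0.83×(255−216) = 216 + 32.37 = 248.37 → 248
  B: 99 + 129.48 = 228.48 → 228
  → #FAF8E4
71% tint:
  R: 226 + 20.59 = 246.59 → 247
  G: 216 + 0.71×(255−216) = 216 + 27.69 = 243.69 → 244
  B: 99 + 0.71×(255−99) = 99 + 110.76 = 209.76 → 210
  → #F7F4D2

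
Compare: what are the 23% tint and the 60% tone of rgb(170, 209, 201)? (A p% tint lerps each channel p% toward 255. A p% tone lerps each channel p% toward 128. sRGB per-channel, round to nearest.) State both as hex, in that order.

23% tint:
  R: 170 + 0.23×(255−170) = 170 + 19.55 = 189.55 → 190
  G: 209 + 0.23×(255−209) = 209 + 10.58 = 219.58 → 220
  B: 201 + 12.42 = 213.42 → 213
  → #bedcd5
60% tone:
  R: 170 − 25.2 = 144.8 → 145
  G: 209 + 0.6×(128−209) = 209 − 48.6 = 160.4 → 160
  B: 201 + 0.6×(128−201) = 201 − 43.8 = 157.2 → 157
  → #91a09d

#bedcd5, #91a09d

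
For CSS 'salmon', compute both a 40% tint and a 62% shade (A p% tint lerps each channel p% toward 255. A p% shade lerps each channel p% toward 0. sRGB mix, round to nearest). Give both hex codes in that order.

#fcb3aa, #5f312b

CSS salmon is rgb(250, 128, 114).
40% tint:
  R: 250 + 2 = 252 → 252
  G: 128 + 50.8 = 178.8 → 179
  B: 114 + 56.4 = 170.4 → 170
  → #fcb3aa
62% shade:
  R: 250 + 0.62×(0−250) = 250 − 155 = 95 → 95
  G: 128 − 79.36 = 48.64 → 49
  B: 114 − 70.68 = 43.32 → 43
  → #5f312b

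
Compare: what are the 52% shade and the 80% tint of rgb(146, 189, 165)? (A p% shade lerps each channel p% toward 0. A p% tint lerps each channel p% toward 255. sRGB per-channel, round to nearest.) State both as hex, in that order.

52% shade:
  R: 146 + 0.52×(0−146) = 146 − 75.92 = 70.08 → 70
  G: 189 + 0.52×(0−189) = 189 − 98.28 = 90.72 → 91
  B: 165 − 85.8 = 79.2 → 79
  → #465B4F
80% tint:
  R: 146 + 0.8×(255−146) = 146 + 87.2 = 233.2 → 233
  G: 189 + 0.8×(255−189) = 189 + 52.8 = 241.8 → 242
  B: 165 + 72 = 237 → 237
  → #E9F2ED

#465B4F, #E9F2ED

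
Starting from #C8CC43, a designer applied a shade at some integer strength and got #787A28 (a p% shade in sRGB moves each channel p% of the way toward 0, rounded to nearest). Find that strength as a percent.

40%

#C8CC43 is rgb(200, 204, 67); #787A28 is rgb(120, 122, 40).
On the G channel (widest range): 122 ≈ 204 + (p/100)(0 − 204), so p ≈ 100×(122 − 204)/(0 − 204) = -8200/-204 = 40.20.
p = 40 reproduces all three channels after rounding.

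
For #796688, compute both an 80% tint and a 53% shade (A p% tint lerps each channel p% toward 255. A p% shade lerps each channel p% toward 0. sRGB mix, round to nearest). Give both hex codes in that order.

#e4e0e7, #393040

#796688 is rgb(121, 102, 136).
80% tint:
  R: 121 + 107.2 = 228.2 → 228
  G: 102 + 0.8×(255−102) = 102 + 122.4 = 224.4 → 224
  B: 136 + 95.2 = 231.2 → 231
  → #e4e0e7
53% shade:
  R: 121 − 64.13 = 56.87 → 57
  G: 102 + 0.53×(0−102) = 102 − 54.06 = 47.94 → 48
  B: 136 + 0.53×(0−136) = 136 − 72.08 = 63.92 → 64
  → #393040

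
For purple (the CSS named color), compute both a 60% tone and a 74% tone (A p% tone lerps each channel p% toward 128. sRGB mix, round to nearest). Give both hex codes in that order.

#804d80, #805f80

CSS purple is rgb(128, 0, 128).
60% tone:
  R: 128 + 0.6×(128−128) = 128 + 0 = 128 → 128
  G: 0 + 0.6×(128−0) = 0 + 76.8 = 76.8 → 77
  B: 128 + 0.6×(128−128) = 128 + 0 = 128 → 128
  → #804d80
74% tone:
  R: 128 + 0.74×(128−128) = 128 + 0 = 128 → 128
  G: 0 + 0.74×(128−0) = 0 + 94.72 = 94.72 → 95
  B: 128 + 0.74×(128−128) = 128 + 0 = 128 → 128
  → #805f80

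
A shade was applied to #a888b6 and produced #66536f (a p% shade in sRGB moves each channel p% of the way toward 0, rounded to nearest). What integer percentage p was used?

39%

#a888b6 is rgb(168, 136, 182); #66536f is rgb(102, 83, 111).
On the B channel (widest range): 111 ≈ 182 + (p/100)(0 − 182), so p ≈ 100×(111 − 182)/(0 − 182) = -7100/-182 = 39.01.
p = 39 reproduces all three channels after rounding.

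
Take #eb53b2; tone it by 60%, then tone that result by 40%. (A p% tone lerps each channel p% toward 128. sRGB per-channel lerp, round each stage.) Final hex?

#eb53b2 is rgb(235, 83, 178).
Lerp each channel 60% toward 128:
  R: 235 − 64.2 = 170.8 → 171
  G: 83 + 27 = 110 → 110
  B: 178 − 30 = 148 → 148
After the tone: rgb(171, 110, 148) = #ab6e94.
Per channel, c → c + 0.4(128 − c):
  R: 171 − 17.2 = 153.8 → 154
  G: 110 + 0.4×(128−110) = 110 + 7.2 = 117.2 → 117
  B: 148 + 0.4×(128−148) = 148 − 8 = 140 → 140
rgb(154, 117, 140) = #9a758c.

#9a758c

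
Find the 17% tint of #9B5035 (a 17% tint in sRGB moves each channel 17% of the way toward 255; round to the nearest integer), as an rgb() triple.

rgb(172, 110, 87)

#9B5035 is rgb(155, 80, 53).
Lerp each channel 17% toward 255:
  R: 155 + 0.17×(255−155) = 155 + 17 = 172 → 172
  G: 80 + 29.75 = 109.75 → 110
  B: 53 + 34.34 = 87.34 → 87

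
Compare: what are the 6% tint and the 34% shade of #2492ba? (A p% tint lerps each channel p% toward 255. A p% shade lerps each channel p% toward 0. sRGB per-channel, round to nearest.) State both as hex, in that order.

#3199be, #18607b

#2492ba is rgb(36, 146, 186).
6% tint:
  R: 36 + 0.06×(255−36) = 36 + 13.14 = 49.14 → 49
  G: 146 + 6.54 = 152.54 → 153
  B: 186 + 0.06×(255−186) = 186 + 4.14 = 190.14 → 190
  → #3199be
34% shade:
  R: 36 + 0.34×(0−36) = 36 − 12.24 = 23.76 → 24
  G: 146 + 0.34×(0−146) = 146 − 49.64 = 96.36 → 96
  B: 186 − 63.24 = 122.76 → 123
  → #18607b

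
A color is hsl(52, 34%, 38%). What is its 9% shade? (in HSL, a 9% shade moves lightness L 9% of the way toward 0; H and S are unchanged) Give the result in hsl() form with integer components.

L moves 9% from 38 toward 0: 38 − 3.42 = 34.58 → 35.
H and S are unchanged.

hsl(52, 34%, 35%)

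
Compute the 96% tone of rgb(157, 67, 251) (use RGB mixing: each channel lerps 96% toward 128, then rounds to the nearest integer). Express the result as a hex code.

Lerp each channel 96% toward 128:
  R: 157 + 0.96×(128−157) = 157 − 27.84 = 129.16 → 129
  G: 67 + 0.96×(128−67) = 67 + 58.56 = 125.56 → 126
  B: 251 − 118.08 = 132.92 → 133
rgb(129, 126, 133) = #817e85.

#817e85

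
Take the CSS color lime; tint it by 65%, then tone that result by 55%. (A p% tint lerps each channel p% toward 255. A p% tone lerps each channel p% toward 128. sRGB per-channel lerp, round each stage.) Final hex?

CSS lime is rgb(0, 255, 0).
Lerp each channel 65% toward 255:
  R: 0 + 0.65×(255−0) = 0 + 165.75 = 165.75 → 166
  G: 255 + 0.65×(255−255) = 255 + 0 = 255 → 255
  B: 0 + 165.75 = 165.75 → 166
After the tint: rgb(166, 255, 166) = #A6FFA6.
Lerp each channel 55% toward 128:
  R: 166 + 0.55×(128−166) = 166 − 20.9 = 145.1 → 145
  G: 255 − 69.85 = 185.15 → 185
  B: 166 + 0.55×(128−166) = 166 − 20.9 = 145.1 → 145
rgb(145, 185, 145) = #91B991.

#91B991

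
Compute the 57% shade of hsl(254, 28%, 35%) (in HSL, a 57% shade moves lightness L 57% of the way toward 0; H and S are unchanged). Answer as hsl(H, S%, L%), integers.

L moves 57% from 35 toward 0: 35 − 19.95 = 15.05 → 15.
H and S are unchanged.

hsl(254, 28%, 15%)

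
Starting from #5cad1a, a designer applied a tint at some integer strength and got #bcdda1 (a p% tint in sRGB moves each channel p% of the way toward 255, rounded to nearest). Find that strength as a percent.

#5cad1a is rgb(92, 173, 26); #bcdda1 is rgb(188, 221, 161).
On the B channel (widest range): 161 ≈ 26 + (p/100)(255 − 26), so p ≈ 100×(161 − 26)/(255 − 26) = 13500/229 = 58.95.
p = 59 reproduces all three channels after rounding.

59%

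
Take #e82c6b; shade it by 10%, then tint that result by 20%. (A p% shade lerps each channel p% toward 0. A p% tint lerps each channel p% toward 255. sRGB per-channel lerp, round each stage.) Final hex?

#da5380

#e82c6b is rgb(232, 44, 107).
Lerp each channel 10% toward 0:
  R: 232 + 0.1×(0−232) = 232 − 23.2 = 208.8 → 209
  G: 44 + 0.1×(0−44) = 44 − 4.4 = 39.6 → 40
  B: 107 + 0.1×(0−107) = 107 − 10.7 = 96.3 → 96
After the shade: rgb(209, 40, 96) = #d12860.
Per channel, c → c + 0.2(255 − c):
  R: 209 + 9.2 = 218.2 → 218
  G: 40 + 43 = 83 → 83
  B: 96 + 31.8 = 127.8 → 128
rgb(218, 83, 128) = #da5380.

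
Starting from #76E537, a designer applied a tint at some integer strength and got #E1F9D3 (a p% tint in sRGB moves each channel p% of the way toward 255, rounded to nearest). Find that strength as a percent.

#76E537 is rgb(118, 229, 55); #E1F9D3 is rgb(225, 249, 211).
On the B channel (widest range): 211 ≈ 55 + (p/100)(255 − 55), so p ≈ 100×(211 − 55)/(255 − 55) = 15600/200 = 78.00.
p = 78 reproduces all three channels after rounding.

78%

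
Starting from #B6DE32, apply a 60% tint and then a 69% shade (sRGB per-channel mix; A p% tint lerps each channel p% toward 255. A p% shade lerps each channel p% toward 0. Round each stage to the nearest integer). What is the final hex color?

#B6DE32 is rgb(182, 222, 50).
Lerp each channel 60% toward 255:
  R: 182 + 43.8 = 225.8 → 226
  G: 222 + 0.6×(255−222) = 222 + 19.8 = 241.8 → 242
  B: 50 + 123 = 173 → 173
After the tint: rgb(226, 242, 173) = #E2F2AD.
A 69% shade moves each channel 69% toward 0:
  R: 226 + 0.69×(0−226) = 226 − 155.94 = 70.06 → 70
  G: 242 + 0.69×(0−242) = 242 − 166.98 = 75.02 → 75
  B: 173 + 0.69×(0−173) = 173 − 119.37 = 53.63 → 54
rgb(70, 75, 54) = #464B36.

#464B36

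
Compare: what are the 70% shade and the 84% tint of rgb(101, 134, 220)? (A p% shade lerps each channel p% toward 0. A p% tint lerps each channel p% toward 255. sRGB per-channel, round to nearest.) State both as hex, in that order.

70% shade:
  R: 101 + 0.7×(0−101) = 101 − 70.7 = 30.3 → 30
  G: 134 + 0.7×(0−134) = 134 − 93.8 = 40.2 → 40
  B: 220 + 0.7×(0−220) = 220 − 154 = 66 → 66
  → #1E2842
84% tint:
  R: 101 + 129.36 = 230.36 → 230
  G: 134 + 0.84×(255−134) = 134 + 101.64 = 235.64 → 236
  B: 220 + 0.84×(255−220) = 220 + 29.4 = 249.4 → 249
  → #E6ECF9

#1E2842, #E6ECF9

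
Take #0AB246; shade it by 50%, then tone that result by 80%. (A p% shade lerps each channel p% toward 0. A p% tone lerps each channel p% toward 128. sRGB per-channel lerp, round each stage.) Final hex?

#0AB246 is rgb(10, 178, 70).
A 50% shade moves each channel 50% toward 0:
  R: 10 − 5 = 5 → 5
  G: 178 + 0.5×(0−178) = 178 − 89 = 89 → 89
  B: 70 + 0.5×(0−70) = 70 − 35 = 35 → 35
After the shade: rgb(5, 89, 35) = #055923.
An 80% tone moves each channel 80% toward 128:
  R: 5 + 98.4 = 103.4 → 103
  G: 89 + 0.8×(128−89) = 89 + 31.2 = 120.2 → 120
  B: 35 + 0.8×(128−35) = 35 + 74.4 = 109.4 → 109
rgb(103, 120, 109) = #67786D.

#67786D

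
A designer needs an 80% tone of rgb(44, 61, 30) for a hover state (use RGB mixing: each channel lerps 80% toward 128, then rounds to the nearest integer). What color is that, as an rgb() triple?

An 80% tone moves each channel 80% toward 128:
  R: 44 + 0.8×(128−44) = 44 + 67.2 = 111.2 → 111
  G: 61 + 53.6 = 114.6 → 115
  B: 30 + 0.8×(128−30) = 30 + 78.4 = 108.4 → 108

rgb(111, 115, 108)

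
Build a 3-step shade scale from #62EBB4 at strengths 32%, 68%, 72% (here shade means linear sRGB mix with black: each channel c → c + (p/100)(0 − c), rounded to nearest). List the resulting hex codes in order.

#62EBB4 is rgb(98, 235, 180).
32%: (98 − 31.36 = 66.64→67, 235 − 75.2 = 159.8→160, 180 − 57.6 = 122.4→122) → #43A07A
68%: (98 − 66.64 = 31.36→31, 235 − 159.8 = 75.2→75, 180 − 122.4 = 57.6→58) → #1F4B3A
72%: (98 − 70.56 = 27.44→27, 235 − 169.2 = 65.8→66, 180 − 129.6 = 50.4→50) → #1B4232

#43A07A, #1F4B3A, #1B4232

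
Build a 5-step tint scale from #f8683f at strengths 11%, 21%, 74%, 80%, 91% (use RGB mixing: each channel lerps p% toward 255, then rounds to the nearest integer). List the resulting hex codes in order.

#f8683f is rgb(248, 104, 63).
11%: (248 + 0.77 = 248.77→249, 104 + 16.61 = 120.61→121, 63 + 21.12 = 84.12→84) → #f97954
21%: (248 + 1.47 = 249.47→249, 104 + 31.71 = 135.71→136, 63 + 40.32 = 103.32→103) → #f98867
74%: (248 + 5.18 = 253.18→253, 104 + 111.74 = 215.74→216, 63 + 142.08 = 205.08→205) → #fdd8cd
80%: (248 + 5.6 = 253.6→254, 104 + 120.8 = 224.8→225, 63 + 153.6 = 216.6→217) → #fee1d9
91%: (248 + 6.37 = 254.37→254, 104 + 137.41 = 241.41→241, 63 + 174.72 = 237.72→238) → #fef1ee

#f97954, #f98867, #fdd8cd, #fee1d9, #fef1ee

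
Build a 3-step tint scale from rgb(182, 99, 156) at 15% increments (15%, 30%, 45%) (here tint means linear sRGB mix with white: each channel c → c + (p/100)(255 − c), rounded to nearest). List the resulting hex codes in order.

#C17AAB, #CC92BA, #D7A9C9

15%: (182 + 10.95 = 192.95→193, 99 + 23.4 = 122.4→122, 156 + 14.85 = 170.85→171) → #C17AAB
30%: (182 + 21.9 = 203.9→204, 99 + 46.8 = 145.8→146, 156 + 29.7 = 185.7→186) → #CC92BA
45%: (182 + 32.85 = 214.85→215, 99 + 70.2 = 169.2→169, 156 + 44.55 = 200.55→201) → #D7A9C9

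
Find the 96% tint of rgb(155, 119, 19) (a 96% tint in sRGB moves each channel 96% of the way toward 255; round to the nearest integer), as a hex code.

A 96% tint moves each channel 96% toward 255:
  R: 155 + 0.96×(255−155) = 155 + 96 = 251 → 251
  G: 119 + 0.96×(255−119) = 119 + 130.56 = 249.56 → 250
  B: 19 + 0.96×(255−19) = 19 + 226.56 = 245.56 → 246
rgb(251, 250, 246) = #FBFAF6.

#FBFAF6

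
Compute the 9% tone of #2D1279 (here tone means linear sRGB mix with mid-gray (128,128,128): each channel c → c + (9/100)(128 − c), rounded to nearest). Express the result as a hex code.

#341C7A

#2D1279 is rgb(45, 18, 121).
A 9% tone moves each channel 9% toward 128:
  R: 45 + 0.09×(128−45) = 45 + 7.47 = 52.47 → 52
  G: 18 + 9.9 = 27.9 → 28
  B: 121 + 0.09×(128−121) = 121 + 0.63 = 121.63 → 122
rgb(52, 28, 122) = #341C7A.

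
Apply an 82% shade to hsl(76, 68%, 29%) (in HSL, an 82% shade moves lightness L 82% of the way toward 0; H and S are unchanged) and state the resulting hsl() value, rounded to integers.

hsl(76, 68%, 5%)

L moves 82% from 29 toward 0: 29 − 23.78 = 5.22 → 5.
H and S are unchanged.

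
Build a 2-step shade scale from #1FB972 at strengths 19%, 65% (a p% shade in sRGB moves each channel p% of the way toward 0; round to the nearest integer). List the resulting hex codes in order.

#19965C, #0B4128

#1FB972 is rgb(31, 185, 114).
19%: (31 − 5.89 = 25.11→25, 185 − 35.15 = 149.85→150, 114 − 21.66 = 92.34→92) → #19965C
65%: (31 − 20.15 = 10.85→11, 185 − 120.25 = 64.75→65, 114 − 74.1 = 39.9→40) → #0B4128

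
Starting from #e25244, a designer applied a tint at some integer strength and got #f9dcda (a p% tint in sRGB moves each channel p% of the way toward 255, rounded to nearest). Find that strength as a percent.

#e25244 is rgb(226, 82, 68); #f9dcda is rgb(249, 220, 218).
On the B channel (widest range): 218 ≈ 68 + (p/100)(255 − 68), so p ≈ 100×(218 − 68)/(255 − 68) = 15000/187 = 80.21.
p = 80 reproduces all three channels after rounding.

80%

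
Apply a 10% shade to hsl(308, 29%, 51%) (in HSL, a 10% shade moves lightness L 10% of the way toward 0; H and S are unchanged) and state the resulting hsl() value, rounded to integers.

L moves 10% from 51 toward 0: 51 − 5.1 = 45.9 → 46.
H and S are unchanged.

hsl(308, 29%, 46%)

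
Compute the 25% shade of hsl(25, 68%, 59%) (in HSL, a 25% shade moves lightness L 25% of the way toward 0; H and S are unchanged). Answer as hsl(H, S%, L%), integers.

L moves 25% from 59 toward 0: 59 − 14.75 = 44.25 → 44.
H and S are unchanged.

hsl(25, 68%, 44%)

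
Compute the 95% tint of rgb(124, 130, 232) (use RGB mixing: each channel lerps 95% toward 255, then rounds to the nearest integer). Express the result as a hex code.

#f8f9fe

Per channel, c → c + 0.95(255 − c):
  R: 124 + 124.45 = 248.45 → 248
  G: 130 + 0.95×(255−130) = 130 + 118.75 = 248.75 → 249
  B: 232 + 0.95×(255−232) = 232 + 21.85 = 253.85 → 254
rgb(248, 249, 254) = #f8f9fe.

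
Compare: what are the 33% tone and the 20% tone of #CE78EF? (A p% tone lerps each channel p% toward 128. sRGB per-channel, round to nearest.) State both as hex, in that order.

#B47BCA, #BE7AD9

#CE78EF is rgb(206, 120, 239).
33% tone:
  R: 206 − 25.74 = 180.26 → 180
  G: 120 + 0.33×(128−120) = 120 + 2.64 = 122.64 → 123
  B: 239 − 36.63 = 202.37 → 202
  → #B47BCA
20% tone:
  R: 206 + 0.2×(128−206) = 206 − 15.6 = 190.4 → 190
  G: 120 + 0.2×(128−120) = 120 + 1.6 = 121.6 → 122
  B: 239 − 22.2 = 216.8 → 217
  → #BE7AD9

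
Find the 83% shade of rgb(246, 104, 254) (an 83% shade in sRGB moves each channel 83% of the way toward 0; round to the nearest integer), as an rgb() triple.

Per channel, c → c + 0.83(0 − c):
  R: 246 + 0.83×(0−246) = 246 − 204.18 = 41.82 → 42
  G: 104 − 86.32 = 17.68 → 18
  B: 254 + 0.83×(0−254) = 254 − 210.82 = 43.18 → 43

rgb(42, 18, 43)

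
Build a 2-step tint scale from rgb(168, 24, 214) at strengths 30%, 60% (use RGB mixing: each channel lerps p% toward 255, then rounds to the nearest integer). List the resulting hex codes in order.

30%: (168 + 26.1 = 194.1→194, 24 + 69.3 = 93.3→93, 214 + 12.3 = 226.3→226) → #C25DE2
60%: (168 + 52.2 = 220.2→220, 24 + 138.6 = 162.6→163, 214 + 24.6 = 238.6→239) → #DCA3EF

#C25DE2, #DCA3EF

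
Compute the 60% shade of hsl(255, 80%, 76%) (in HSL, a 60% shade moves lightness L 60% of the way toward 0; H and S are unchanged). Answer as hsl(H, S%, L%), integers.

L moves 60% from 76 toward 0: 76 − 45.6 = 30.4 → 30.
H and S are unchanged.

hsl(255, 80%, 30%)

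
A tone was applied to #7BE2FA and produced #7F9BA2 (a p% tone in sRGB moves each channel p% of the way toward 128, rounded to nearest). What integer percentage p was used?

72%

#7BE2FA is rgb(123, 226, 250); #7F9BA2 is rgb(127, 155, 162).
On the B channel (widest range): 162 ≈ 250 + (p/100)(128 − 250), so p ≈ 100×(162 − 250)/(128 − 250) = -8800/-122 = 72.13.
p = 72 reproduces all three channels after rounding.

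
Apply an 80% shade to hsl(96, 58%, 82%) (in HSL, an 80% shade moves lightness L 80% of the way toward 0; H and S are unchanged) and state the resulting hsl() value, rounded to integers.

L moves 80% from 82 toward 0: 82 − 65.6 = 16.4 → 16.
H and S are unchanged.

hsl(96, 58%, 16%)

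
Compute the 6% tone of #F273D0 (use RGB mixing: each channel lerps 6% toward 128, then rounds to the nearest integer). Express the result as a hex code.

#F273D0 is rgb(242, 115, 208).
Per channel, c → c + 0.06(128 − c):
  R: 242 − 6.84 = 235.16 → 235
  G: 115 + 0.06×(128−115) = 115 + 0.78 = 115.78 → 116
  B: 208 − 4.8 = 203.2 → 203
rgb(235, 116, 203) = #EB74CB.

#EB74CB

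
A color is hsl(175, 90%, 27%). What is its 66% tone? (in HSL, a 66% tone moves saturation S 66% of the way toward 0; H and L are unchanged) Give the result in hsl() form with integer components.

S moves 66% from 90 toward 0: 90 − 59.4 = 30.6 → 31.
H and L are unchanged.

hsl(175, 31%, 27%)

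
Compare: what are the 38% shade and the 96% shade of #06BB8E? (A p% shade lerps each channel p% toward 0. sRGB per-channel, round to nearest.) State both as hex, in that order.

#047458, #000706

#06BB8E is rgb(6, 187, 142).
38% shade:
  R: 6 + 0.38×(0−6) = 6 − 2.28 = 3.72 → 4
  G: 187 + 0.38×(0−187) = 187 − 71.06 = 115.94 → 116
  B: 142 − 53.96 = 88.04 → 88
  → #047458
96% shade:
  R: 6 + 0.96×(0−6) = 6 − 5.76 = 0.24 → 0
  G: 187 + 0.96×(0−187) = 187 − 179.52 = 7.48 → 7
  B: 142 + 0.96×(0−142) = 142 − 136.32 = 5.68 → 6
  → #000706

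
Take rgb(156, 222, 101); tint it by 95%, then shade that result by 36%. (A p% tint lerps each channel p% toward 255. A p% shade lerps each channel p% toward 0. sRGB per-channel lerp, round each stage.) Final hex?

Per channel, c → c + 0.95(255 − c):
  R: 156 + 0.95×(255−156) = 156 + 94.05 = 250.05 → 250
  G: 222 + 31.35 = 253.35 → 253
  B: 101 + 0.95×(255−101) = 101 + 146.3 = 247.3 → 247
After the tint: rgb(250, 253, 247) = #FAFDF7.
Per channel, c → c + 0.36(0 − c):
  R: 250 − 90 = 160 → 160
  G: 253 + 0.36×(0−253) = 253 − 91.08 = 161.92 → 162
  B: 247 − 88.92 = 158.08 → 158
rgb(160, 162, 158) = #A0A29E.

#A0A29E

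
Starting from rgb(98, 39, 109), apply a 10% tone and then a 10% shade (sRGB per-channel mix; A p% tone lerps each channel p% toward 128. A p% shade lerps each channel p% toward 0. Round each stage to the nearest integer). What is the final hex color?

A 10% tone moves each channel 10% toward 128:
  R: 98 + 0.1×(128−98) = 98 + 3 = 101 → 101
  G: 39 + 0.1×(128−39) = 39 + 8.9 = 47.9 → 48
  B: 109 + 0.1×(128−109) = 109 + 1.9 = 110.9 → 111
After the tone: rgb(101, 48, 111) = #65306F.
Lerp each channel 10% toward 0:
  R: 101 − 10.1 = 90.9 → 91
  G: 48 + 0.1×(0−48) = 48 − 4.8 = 43.2 → 43
  B: 111 + 0.1×(0−111) = 111 − 11.1 = 99.9 → 100
rgb(91, 43, 100) = #5B2B64.

#5B2B64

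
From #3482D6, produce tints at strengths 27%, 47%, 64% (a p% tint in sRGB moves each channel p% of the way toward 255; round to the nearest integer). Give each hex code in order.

#6BA4E1, #93BDE9, #B6D2F0

#3482D6 is rgb(52, 130, 214).
27%: (52 + 54.81 = 106.81→107, 130 + 33.75 = 163.75→164, 214 + 11.07 = 225.07→225) → #6BA4E1
47%: (52 + 95.41 = 147.41→147, 130 + 58.75 = 188.75→189, 214 + 19.27 = 233.27→233) → #93BDE9
64%: (52 + 129.92 = 181.92→182, 130 + 80 = 210→210, 214 + 26.24 = 240.24→240) → #B6D2F0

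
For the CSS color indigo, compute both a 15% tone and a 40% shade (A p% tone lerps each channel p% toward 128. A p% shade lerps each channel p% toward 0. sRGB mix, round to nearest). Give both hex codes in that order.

#531382, #2D004E

CSS indigo is rgb(75, 0, 130).
15% tone:
  R: 75 + 7.95 = 82.95 → 83
  G: 0 + 0.15×(128−0) = 0 + 19.2 = 19.2 → 19
  B: 130 − 0.3 = 129.7 → 130
  → #531382
40% shade:
  R: 75 + 0.4×(0−75) = 75 − 30 = 45 → 45
  G: 0 + 0.4×(0−0) = 0 + 0 = 0 → 0
  B: 130 + 0.4×(0−130) = 130 − 52 = 78 → 78
  → #2D004E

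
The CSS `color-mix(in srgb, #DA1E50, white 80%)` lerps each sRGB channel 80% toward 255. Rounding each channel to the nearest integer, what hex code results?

#DA1E50 is rgb(218, 30, 80).
Lerp each channel 80% toward 255:
  R: 218 + 29.6 = 247.6 → 248
  G: 30 + 180 = 210 → 210
  B: 80 + 0.8×(255−80) = 80 + 140 = 220 → 220
rgb(248, 210, 220) = #F8D2DC.

#F8D2DC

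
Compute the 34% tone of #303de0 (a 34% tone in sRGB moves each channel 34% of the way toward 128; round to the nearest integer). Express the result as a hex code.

#4b54bf

#303de0 is rgb(48, 61, 224).
A 34% tone moves each channel 34% toward 128:
  R: 48 + 0.34×(128−48) = 48 + 27.2 = 75.2 → 75
  G: 61 + 0.34×(128−61) = 61 + 22.78 = 83.78 → 84
  B: 224 + 0.34×(128−224) = 224 − 32.64 = 191.36 → 191
rgb(75, 84, 191) = #4b54bf.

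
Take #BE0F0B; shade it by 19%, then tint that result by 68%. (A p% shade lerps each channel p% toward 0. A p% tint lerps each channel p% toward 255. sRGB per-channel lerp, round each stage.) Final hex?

#DFB1B0

#BE0F0B is rgb(190, 15, 11).
A 19% shade moves each channel 19% toward 0:
  R: 190 + 0.19×(0−190) = 190 − 36.1 = 153.9 → 154
  G: 15 + 0.19×(0−15) = 15 − 2.85 = 12.15 → 12
  B: 11 + 0.19×(0−11) = 11 − 2.09 = 8.91 → 9
After the shade: rgb(154, 12, 9) = #9A0C09.
Per channel, c → c + 0.68(255 − c):
  R: 154 + 0.68×(255−154) = 154 + 68.68 = 222.68 → 223
  G: 12 + 0.68×(255−12) = 12 + 165.24 = 177.24 → 177
  B: 9 + 0.68×(255−9) = 9 + 167.28 = 176.28 → 176
rgb(223, 177, 176) = #DFB1B0.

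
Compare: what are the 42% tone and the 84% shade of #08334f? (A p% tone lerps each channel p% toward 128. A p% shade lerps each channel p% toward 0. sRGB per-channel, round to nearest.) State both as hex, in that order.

#08334f is rgb(8, 51, 79).
42% tone:
  R: 8 + 0.42×(128−8) = 8 + 50.4 = 58.4 → 58
  G: 51 + 32.34 = 83.34 → 83
  B: 79 + 20.58 = 99.58 → 100
  → #3a5364
84% shade:
  R: 8 − 6.72 = 1.28 → 1
  G: 51 − 42.84 = 8.16 → 8
  B: 79 + 0.84×(0−79) = 79 − 66.36 = 12.64 → 13
  → #01080d

#3a5364, #01080d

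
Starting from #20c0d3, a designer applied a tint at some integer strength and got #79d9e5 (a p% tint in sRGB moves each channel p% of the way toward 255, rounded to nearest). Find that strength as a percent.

#20c0d3 is rgb(32, 192, 211); #79d9e5 is rgb(121, 217, 229).
On the R channel (widest range): 121 ≈ 32 + (p/100)(255 − 32), so p ≈ 100×(121 − 32)/(255 − 32) = 8900/223 = 39.91.
p = 40 reproduces all three channels after rounding.

40%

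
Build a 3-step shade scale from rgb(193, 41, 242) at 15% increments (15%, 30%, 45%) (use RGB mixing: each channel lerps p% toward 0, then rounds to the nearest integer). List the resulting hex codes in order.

15%: (193 − 28.95 = 164.05→164, 41 − 6.15 = 34.85→35, 242 − 36.3 = 205.7→206) → #a423ce
30%: (193 − 57.9 = 135.1→135, 41 − 12.3 = 28.7→29, 242 − 72.6 = 169.4→169) → #871da9
45%: (193 − 86.85 = 106.15→106, 41 − 18.45 = 22.55→23, 242 − 108.9 = 133.1→133) → #6a1785

#a423ce, #871da9, #6a1785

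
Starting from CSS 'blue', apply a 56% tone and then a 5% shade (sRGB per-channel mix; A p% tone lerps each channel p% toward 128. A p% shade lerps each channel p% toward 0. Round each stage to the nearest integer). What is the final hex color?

CSS blue is rgb(0, 0, 255).
A 56% tone moves each channel 56% toward 128:
  R: 0 + 71.68 = 71.68 → 72
  G: 0 + 0.56×(128−0) = 0 + 71.68 = 71.68 → 72
  B: 255 − 71.12 = 183.88 → 184
After the tone: rgb(72, 72, 184) = #4848b8.
A 5% shade moves each channel 5% toward 0:
  R: 72 + 0.05×(0−72) = 72 − 3.6 = 68.4 → 68
  G: 72 + 0.05×(0−72) = 72 − 3.6 = 68.4 → 68
  B: 184 + 0.05×(0−184) = 184 − 9.2 = 174.8 → 175
rgb(68, 68, 175) = #4444af.

#4444af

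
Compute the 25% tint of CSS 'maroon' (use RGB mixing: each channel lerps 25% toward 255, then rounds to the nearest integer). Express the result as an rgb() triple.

rgb(160, 64, 64)

CSS maroon is rgb(128, 0, 0).
Lerp each channel 25% toward 255:
  R: 128 + 0.25×(255−128) = 128 + 31.75 = 159.75 → 160
  G: 0 + 63.75 = 63.75 → 64
  B: 0 + 0.25×(255−0) = 0 + 63.75 = 63.75 → 64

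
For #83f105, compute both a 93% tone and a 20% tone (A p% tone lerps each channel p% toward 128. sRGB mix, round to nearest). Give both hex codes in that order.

#808877, #82da1e

#83f105 is rgb(131, 241, 5).
93% tone:
  R: 131 + 0.93×(128−131) = 131 − 2.79 = 128.21 → 128
  G: 241 − 105.09 = 135.91 → 136
  B: 5 + 0.93×(128−5) = 5 + 114.39 = 119.39 → 119
  → #808877
20% tone:
  R: 131 + 0.2×(128−131) = 131 − 0.6 = 130.4 → 130
  G: 241 + 0.2×(128−241) = 241 − 22.6 = 218.4 → 218
  B: 5 + 0.2×(128−5) = 5 + 24.6 = 29.6 → 30
  → #82da1e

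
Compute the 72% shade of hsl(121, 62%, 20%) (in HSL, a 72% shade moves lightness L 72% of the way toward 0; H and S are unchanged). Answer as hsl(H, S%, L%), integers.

L moves 72% from 20 toward 0: 20 − 14.4 = 5.6 → 6.
H and S are unchanged.

hsl(121, 62%, 6%)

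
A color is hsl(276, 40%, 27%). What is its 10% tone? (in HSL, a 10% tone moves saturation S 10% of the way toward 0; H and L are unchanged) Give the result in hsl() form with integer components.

S moves 10% from 40 toward 0: 40 − 4 = 36 → 36.
H and L are unchanged.

hsl(276, 36%, 27%)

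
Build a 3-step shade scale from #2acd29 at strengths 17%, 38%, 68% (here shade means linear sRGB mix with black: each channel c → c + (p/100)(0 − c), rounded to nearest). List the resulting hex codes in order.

#2acd29 is rgb(42, 205, 41).
17%: (42 − 7.14 = 34.86→35, 205 − 34.85 = 170.15→170, 41 − 6.97 = 34.03→34) → #23aa22
38%: (42 − 15.96 = 26.04→26, 205 − 77.9 = 127.1→127, 41 − 15.58 = 25.42→25) → #1a7f19
68%: (42 − 28.56 = 13.44→13, 205 − 139.4 = 65.6→66, 41 − 27.88 = 13.12→13) → #0d420d

#23aa22, #1a7f19, #0d420d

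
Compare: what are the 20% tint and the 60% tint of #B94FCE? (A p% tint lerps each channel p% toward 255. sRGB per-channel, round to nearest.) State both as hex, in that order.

#C772D8, #E3B9EB

#B94FCE is rgb(185, 79, 206).
20% tint:
  R: 185 + 0.2×(255−185) = 185 + 14 = 199 → 199
  G: 79 + 0.2×(255−79) = 79 + 35.2 = 114.2 → 114
  B: 206 + 0.2×(255−206) = 206 + 9.8 = 215.8 → 216
  → #C772D8
60% tint:
  R: 185 + 0.6×(255−185) = 185 + 42 = 227 → 227
  G: 79 + 0.6×(255−79) = 79 + 105.6 = 184.6 → 185
  B: 206 + 29.4 = 235.4 → 235
  → #E3B9EB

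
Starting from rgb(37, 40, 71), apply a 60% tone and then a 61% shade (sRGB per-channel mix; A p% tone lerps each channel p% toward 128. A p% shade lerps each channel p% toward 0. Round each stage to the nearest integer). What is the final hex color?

Lerp each channel 60% toward 128:
  R: 37 + 0.6×(128−37) = 37 + 54.6 = 91.6 → 92
  G: 40 + 0.6×(128−40) = 40 + 52.8 = 92.8 → 93
  B: 71 + 34.2 = 105.2 → 105
After the tone: rgb(92, 93, 105) = #5c5d69.
A 61% shade moves each channel 61% toward 0:
  R: 92 − 56.12 = 35.88 → 36
  G: 93 + 0.61×(0−93) = 93 − 56.73 = 36.27 → 36
  B: 105 − 64.05 = 40.95 → 41
rgb(36, 36, 41) = #242429.

#242429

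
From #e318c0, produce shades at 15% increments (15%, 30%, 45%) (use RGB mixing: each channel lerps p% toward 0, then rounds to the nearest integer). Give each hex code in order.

#e318c0 is rgb(227, 24, 192).
15%: (227 − 34.05 = 192.95→193, 24 − 3.6 = 20.4→20, 192 − 28.8 = 163.2→163) → #c114a3
30%: (227 − 68.1 = 158.9→159, 24 − 7.2 = 16.8→17, 192 − 57.6 = 134.4→134) → #9f1186
45%: (227 − 102.15 = 124.85→125, 24 − 10.8 = 13.2→13, 192 − 86.4 = 105.6→106) → #7d0d6a

#c114a3, #9f1186, #7d0d6a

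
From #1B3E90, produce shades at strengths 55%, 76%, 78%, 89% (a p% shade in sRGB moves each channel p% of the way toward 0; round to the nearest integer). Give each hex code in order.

#0C1C41, #060F23, #060E20, #030710

#1B3E90 is rgb(27, 62, 144).
55%: (27 − 14.85 = 12.15→12, 62 − 34.1 = 27.9→28, 144 − 79.2 = 64.8→65) → #0C1C41
76%: (27 − 20.52 = 6.48→6, 62 − 47.12 = 14.88→15, 144 − 109.44 = 34.56→35) → #060F23
78%: (27 − 21.06 = 5.94→6, 62 − 48.36 = 13.64→14, 144 − 112.32 = 31.68→32) → #060E20
89%: (27 − 24.03 = 2.97→3, 62 − 55.18 = 6.82→7, 144 − 128.16 = 15.84→16) → #030710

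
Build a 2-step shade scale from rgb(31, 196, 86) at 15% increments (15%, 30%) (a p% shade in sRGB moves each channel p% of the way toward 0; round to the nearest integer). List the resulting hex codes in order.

15%: (31 − 4.65 = 26.35→26, 196 − 29.4 = 166.6→167, 86 − 12.9 = 73.1→73) → #1aa749
30%: (31 − 9.3 = 21.7→22, 196 − 58.8 = 137.2→137, 86 − 25.8 = 60.2→60) → #16893c

#1aa749, #16893c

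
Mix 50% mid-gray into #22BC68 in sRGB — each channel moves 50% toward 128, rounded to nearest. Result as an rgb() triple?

rgb(81, 158, 116)

#22BC68 is rgb(34, 188, 104).
Lerp each channel 50% toward 128:
  R: 34 + 47 = 81 → 81
  G: 188 + 0.5×(128−188) = 188 − 30 = 158 → 158
  B: 104 + 12 = 116 → 116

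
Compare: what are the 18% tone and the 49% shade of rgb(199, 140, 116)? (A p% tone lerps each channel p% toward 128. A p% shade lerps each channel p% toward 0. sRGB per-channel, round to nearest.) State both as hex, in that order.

18% tone:
  R: 199 − 12.78 = 186.22 → 186
  G: 140 + 0.18×(128−140) = 140 − 2.16 = 137.84 → 138
  B: 116 + 0.18×(128−116) = 116 + 2.16 = 118.16 → 118
  → #BA8A76
49% shade:
  R: 199 + 0.49×(0−199) = 199 − 97.51 = 101.49 → 101
  G: 140 + 0.49×(0−140) = 140 − 68.6 = 71.4 → 71
  B: 116 − 56.84 = 59.16 → 59
  → #65473B

#BA8A76, #65473B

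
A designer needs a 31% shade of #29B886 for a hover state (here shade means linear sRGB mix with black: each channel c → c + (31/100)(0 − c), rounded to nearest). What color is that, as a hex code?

#1C7F5C

#29B886 is rgb(41, 184, 134).
Per channel, c → c + 0.31(0 − c):
  R: 41 + 0.31×(0−41) = 41 − 12.71 = 28.29 → 28
  G: 184 + 0.31×(0−184) = 184 − 57.04 = 126.96 → 127
  B: 134 + 0.31×(0−134) = 134 − 41.54 = 92.46 → 92
rgb(28, 127, 92) = #1C7F5C.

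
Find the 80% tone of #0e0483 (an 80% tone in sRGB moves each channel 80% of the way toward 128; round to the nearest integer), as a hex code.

#696781

#0e0483 is rgb(14, 4, 131).
An 80% tone moves each channel 80% toward 128:
  R: 14 + 0.8×(128−14) = 14 + 91.2 = 105.2 → 105
  G: 4 + 99.2 = 103.2 → 103
  B: 131 − 2.4 = 128.6 → 129
rgb(105, 103, 129) = #696781.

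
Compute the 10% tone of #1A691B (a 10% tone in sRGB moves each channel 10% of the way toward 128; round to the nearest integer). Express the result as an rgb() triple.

rgb(36, 107, 37)

#1A691B is rgb(26, 105, 27).
Per channel, c → c + 0.1(128 − c):
  R: 26 + 0.1×(128−26) = 26 + 10.2 = 36.2 → 36
  G: 105 + 0.1×(128−105) = 105 + 2.3 = 107.3 → 107
  B: 27 + 0.1×(128−27) = 27 + 10.1 = 37.1 → 37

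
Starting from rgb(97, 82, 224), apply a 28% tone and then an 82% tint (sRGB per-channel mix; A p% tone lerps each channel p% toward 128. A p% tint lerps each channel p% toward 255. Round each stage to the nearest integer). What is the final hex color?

A 28% tone moves each channel 28% toward 128:
  R: 97 + 0.28×(128−97) = 97 + 8.68 = 105.68 → 106
  G: 82 + 0.28×(128−82) = 82 + 12.88 = 94.88 → 95
  B: 224 + 0.28×(128−224) = 224 − 26.88 = 197.12 → 197
After the tone: rgb(106, 95, 197) = #6A5FC5.
Lerp each channel 82% toward 255:
  R: 106 + 0.82×(255−106) = 106 + 122.18 = 228.18 → 228
  G: 95 + 0.82×(255−95) = 95 + 131.2 = 226.2 → 226
  B: 197 + 0.82×(255−197) = 197 + 47.56 = 244.56 → 245
rgb(228, 226, 245) = #E4E2F5.

#E4E2F5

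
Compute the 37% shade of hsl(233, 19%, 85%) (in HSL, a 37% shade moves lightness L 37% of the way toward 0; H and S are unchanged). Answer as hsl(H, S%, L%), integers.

L moves 37% from 85 toward 0: 85 − 31.45 = 53.55 → 54.
H and S are unchanged.

hsl(233, 19%, 54%)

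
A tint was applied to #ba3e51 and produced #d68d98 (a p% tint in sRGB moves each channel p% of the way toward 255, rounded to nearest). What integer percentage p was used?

41%

#ba3e51 is rgb(186, 62, 81); #d68d98 is rgb(214, 141, 152).
On the G channel (widest range): 141 ≈ 62 + (p/100)(255 − 62), so p ≈ 100×(141 − 62)/(255 − 62) = 7900/193 = 40.93.
p = 41 reproduces all three channels after rounding.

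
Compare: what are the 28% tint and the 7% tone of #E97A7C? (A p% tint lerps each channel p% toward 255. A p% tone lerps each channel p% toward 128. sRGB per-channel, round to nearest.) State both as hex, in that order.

#E97A7C is rgb(233, 122, 124).
28% tint:
  R: 233 + 6.16 = 239.16 → 239
  G: 122 + 0.28×(255−122) = 122 + 37.24 = 159.24 → 159
  B: 124 + 0.28×(255−124) = 124 + 36.68 = 160.68 → 161
  → #EF9FA1
7% tone:
  R: 233 − 7.35 = 225.65 → 226
  G: 122 + 0.07×(128−122) = 122 + 0.42 = 122.42 → 122
  B: 124 + 0.07×(128−124) = 124 + 0.28 = 124.28 → 124
  → #E27A7C

#EF9FA1, #E27A7C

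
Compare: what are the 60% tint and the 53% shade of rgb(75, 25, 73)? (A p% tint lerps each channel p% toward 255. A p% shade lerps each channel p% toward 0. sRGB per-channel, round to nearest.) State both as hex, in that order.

60% tint:
  R: 75 + 0.6×(255−75) = 75 + 108 = 183 → 183
  G: 25 + 138 = 163 → 163
  B: 73 + 0.6×(255−73) = 73 + 109.2 = 182.2 → 182
  → #B7A3B6
53% shade:
  R: 75 + 0.53×(0−75) = 75 − 39.75 = 35.25 → 35
  G: 25 − 13.25 = 11.75 → 12
  B: 73 + 0.53×(0−73) = 73 − 38.69 = 34.31 → 34
  → #230C22

#B7A3B6, #230C22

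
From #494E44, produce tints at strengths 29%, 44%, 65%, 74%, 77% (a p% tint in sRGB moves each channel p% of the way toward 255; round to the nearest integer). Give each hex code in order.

#494E44 is rgb(73, 78, 68).
29%: (73 + 52.78 = 125.78→126, 78 + 51.33 = 129.33→129, 68 + 54.23 = 122.23→122) → #7E817A
44%: (73 + 80.08 = 153.08→153, 78 + 77.88 = 155.88→156, 68 + 82.28 = 150.28→150) → #999C96
65%: (73 + 118.3 = 191.3→191, 78 + 115.05 = 193.05→193, 68 + 121.55 = 189.55→190) → #BFC1BE
74%: (73 + 134.68 = 207.68→208, 78 + 130.98 = 208.98→209, 68 + 138.38 = 206.38→206) → #D0D1CE
77%: (73 + 140.14 = 213.14→213, 78 + 136.29 = 214.29→214, 68 + 143.99 = 211.99→212) → #D5D6D4

#7E817A, #999C96, #BFC1BE, #D0D1CE, #D5D6D4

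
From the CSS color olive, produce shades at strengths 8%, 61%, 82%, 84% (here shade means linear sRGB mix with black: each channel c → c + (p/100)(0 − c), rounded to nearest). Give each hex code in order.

CSS olive is rgb(128, 128, 0).
8%: (128 − 10.24 = 117.76→118, 128 − 10.24 = 117.76→118, 0→0) → #767600
61%: (128 − 78.08 = 49.92→50, 128 − 78.08 = 49.92→50, 0→0) → #323200
82%: (128 − 104.96 = 23.04→23, 128 − 104.96 = 23.04→23, 0→0) → #171700
84%: (128 − 107.52 = 20.48→20, 128 − 107.52 = 20.48→20, 0→0) → #141400

#767600, #323200, #171700, #141400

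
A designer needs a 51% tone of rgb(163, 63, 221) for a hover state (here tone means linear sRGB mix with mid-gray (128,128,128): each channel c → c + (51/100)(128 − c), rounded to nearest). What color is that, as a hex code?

Lerp each channel 51% toward 128:
  R: 163 + 0.51×(128−163) = 163 − 17.85 = 145.15 → 145
  G: 63 + 33.15 = 96.15 → 96
  B: 221 − 47.43 = 173.57 → 174
rgb(145, 96, 174) = #9160AE.

#9160AE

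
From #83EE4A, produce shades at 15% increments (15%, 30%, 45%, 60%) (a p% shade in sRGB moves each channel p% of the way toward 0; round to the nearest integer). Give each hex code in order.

#83EE4A is rgb(131, 238, 74).
15%: (131 − 19.65 = 111.35→111, 238 − 35.7 = 202.3→202, 74 − 11.1 = 62.9→63) → #6FCA3F
30%: (131 − 39.3 = 91.7→92, 238 − 71.4 = 166.6→167, 74 − 22.2 = 51.8→52) → #5CA734
45%: (131 − 58.95 = 72.05→72, 238 − 107.1 = 130.9→131, 74 − 33.3 = 40.7→41) → #488329
60%: (131 − 78.6 = 52.4→52, 238 − 142.8 = 95.2→95, 74 − 44.4 = 29.6→30) → #345F1E

#6FCA3F, #5CA734, #488329, #345F1E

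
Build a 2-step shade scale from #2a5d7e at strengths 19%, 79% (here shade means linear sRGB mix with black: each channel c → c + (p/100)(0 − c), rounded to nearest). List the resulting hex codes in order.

#2a5d7e is rgb(42, 93, 126).
19%: (42 − 7.98 = 34.02→34, 93 − 17.67 = 75.33→75, 126 − 23.94 = 102.06→102) → #224b66
79%: (42 − 33.18 = 8.82→9, 93 − 73.47 = 19.53→20, 126 − 99.54 = 26.46→26) → #09141a

#224b66, #09141a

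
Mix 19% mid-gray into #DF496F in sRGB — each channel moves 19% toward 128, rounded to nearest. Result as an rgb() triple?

rgb(205, 83, 114)

#DF496F is rgb(223, 73, 111).
Lerp each channel 19% toward 128:
  R: 223 − 18.05 = 204.95 → 205
  G: 73 + 0.19×(128−73) = 73 + 10.45 = 83.45 → 83
  B: 111 + 0.19×(128−111) = 111 + 3.23 = 114.23 → 114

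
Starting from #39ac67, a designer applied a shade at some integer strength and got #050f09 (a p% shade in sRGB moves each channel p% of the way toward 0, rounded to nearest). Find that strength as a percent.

91%

#39ac67 is rgb(57, 172, 103); #050f09 is rgb(5, 15, 9).
On the G channel (widest range): 15 ≈ 172 + (p/100)(0 − 172), so p ≈ 100×(15 − 172)/(0 − 172) = -15700/-172 = 91.28.
p = 91 reproduces all three channels after rounding.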